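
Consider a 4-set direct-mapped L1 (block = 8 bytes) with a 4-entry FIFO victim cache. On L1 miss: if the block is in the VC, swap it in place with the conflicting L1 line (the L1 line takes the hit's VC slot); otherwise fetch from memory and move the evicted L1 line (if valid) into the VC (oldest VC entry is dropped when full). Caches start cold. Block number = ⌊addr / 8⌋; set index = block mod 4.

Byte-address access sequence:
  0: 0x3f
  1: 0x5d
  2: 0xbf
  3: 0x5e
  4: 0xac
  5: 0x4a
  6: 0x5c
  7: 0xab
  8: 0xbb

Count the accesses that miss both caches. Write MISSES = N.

  [0] addr=0x3f blk=7 s=3: MISS | VC []
  [1] addr=0x5d blk=11 s=3: MISS | VC [7]
  [2] addr=0xbf blk=23 s=3: MISS | VC [7, 11]
  [3] addr=0x5e blk=11 s=3: VC-HIT | VC [7, 23]
  [4] addr=0xac blk=21 s=1: MISS | VC [7, 23]
  [5] addr=0x4a blk=9 s=1: MISS | VC [7, 23, 21]
  [6] addr=0x5c blk=11 s=3: L1-HIT | VC [7, 23, 21]
  [7] addr=0xab blk=21 s=1: VC-HIT | VC [7, 23, 9]
  [8] addr=0xbb blk=23 s=3: VC-HIT | VC [7, 11, 9]

MISSES = 5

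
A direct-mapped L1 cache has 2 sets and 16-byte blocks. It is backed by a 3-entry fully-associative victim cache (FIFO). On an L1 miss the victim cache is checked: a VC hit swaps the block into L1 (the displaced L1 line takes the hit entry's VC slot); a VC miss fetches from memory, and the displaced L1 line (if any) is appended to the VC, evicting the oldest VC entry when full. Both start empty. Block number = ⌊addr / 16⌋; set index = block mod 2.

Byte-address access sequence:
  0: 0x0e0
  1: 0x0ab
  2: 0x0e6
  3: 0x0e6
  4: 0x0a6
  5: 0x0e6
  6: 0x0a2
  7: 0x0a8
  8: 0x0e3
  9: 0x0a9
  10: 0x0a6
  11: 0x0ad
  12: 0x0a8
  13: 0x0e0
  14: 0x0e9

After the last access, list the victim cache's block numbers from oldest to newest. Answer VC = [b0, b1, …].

VC = [10]

0: 0xe0 (blk 14, set 0) → MISS  vc=[]
1: 0xab (blk 10, set 0) → MISS  vc=[14]
2: 0xe6 (blk 14, set 0) → VC-HIT  vc=[10]
3: 0xe6 (blk 14, set 0) → L1-HIT  vc=[10]
4: 0xa6 (blk 10, set 0) → VC-HIT  vc=[14]
5: 0xe6 (blk 14, set 0) → VC-HIT  vc=[10]
6: 0xa2 (blk 10, set 0) → VC-HIT  vc=[14]
7: 0xa8 (blk 10, set 0) → L1-HIT  vc=[14]
8: 0xe3 (blk 14, set 0) → VC-HIT  vc=[10]
9: 0xa9 (blk 10, set 0) → VC-HIT  vc=[14]
10: 0xa6 (blk 10, set 0) → L1-HIT  vc=[14]
11: 0xad (blk 10, set 0) → L1-HIT  vc=[14]
12: 0xa8 (blk 10, set 0) → L1-HIT  vc=[14]
13: 0xe0 (blk 14, set 0) → VC-HIT  vc=[10]
14: 0xe9 (blk 14, set 0) → L1-HIT  vc=[10]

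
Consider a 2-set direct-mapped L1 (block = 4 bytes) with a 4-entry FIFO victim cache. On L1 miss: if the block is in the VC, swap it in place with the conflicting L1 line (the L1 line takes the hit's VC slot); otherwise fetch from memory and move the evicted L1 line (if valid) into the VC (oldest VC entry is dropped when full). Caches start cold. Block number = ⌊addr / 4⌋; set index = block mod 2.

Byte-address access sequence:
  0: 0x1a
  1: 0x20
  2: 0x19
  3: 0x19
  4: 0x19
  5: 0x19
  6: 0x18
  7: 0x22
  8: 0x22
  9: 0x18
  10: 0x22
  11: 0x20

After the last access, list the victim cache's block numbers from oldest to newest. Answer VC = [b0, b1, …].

#0 0x1a→b6/s0 MISS; vc=[]
#1 0x20→b8/s0 MISS; vc=[6]
#2 0x19→b6/s0 VC-HIT; vc=[8]
#3 0x19→b6/s0 L1-HIT; vc=[8]
#4 0x19→b6/s0 L1-HIT; vc=[8]
#5 0x19→b6/s0 L1-HIT; vc=[8]
#6 0x18→b6/s0 L1-HIT; vc=[8]
#7 0x22→b8/s0 VC-HIT; vc=[6]
#8 0x22→b8/s0 L1-HIT; vc=[6]
#9 0x18→b6/s0 VC-HIT; vc=[8]
#10 0x22→b8/s0 VC-HIT; vc=[6]
#11 0x20→b8/s0 L1-HIT; vc=[6]

VC = [6]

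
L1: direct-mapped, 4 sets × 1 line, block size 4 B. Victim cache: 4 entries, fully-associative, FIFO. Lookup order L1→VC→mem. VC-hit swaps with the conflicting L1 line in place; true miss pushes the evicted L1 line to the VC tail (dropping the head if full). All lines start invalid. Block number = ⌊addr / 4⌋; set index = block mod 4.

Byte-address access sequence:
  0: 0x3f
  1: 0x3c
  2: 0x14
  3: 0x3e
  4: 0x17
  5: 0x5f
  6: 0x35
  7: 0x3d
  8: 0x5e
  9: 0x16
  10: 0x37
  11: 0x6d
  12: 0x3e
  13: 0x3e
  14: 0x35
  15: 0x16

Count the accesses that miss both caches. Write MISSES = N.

MISSES = 5

  [0] addr=0x3f blk=15 s=3: MISS | VC []
  [1] addr=0x3c blk=15 s=3: L1-HIT | VC []
  [2] addr=0x14 blk=5 s=1: MISS | VC []
  [3] addr=0x3e blk=15 s=3: L1-HIT | VC []
  [4] addr=0x17 blk=5 s=1: L1-HIT | VC []
  [5] addr=0x5f blk=23 s=3: MISS | VC [15]
  [6] addr=0x35 blk=13 s=1: MISS | VC [15, 5]
  [7] addr=0x3d blk=15 s=3: VC-HIT | VC [23, 5]
  [8] addr=0x5e blk=23 s=3: VC-HIT | VC [15, 5]
  [9] addr=0x16 blk=5 s=1: VC-HIT | VC [15, 13]
  [10] addr=0x37 blk=13 s=1: VC-HIT | VC [15, 5]
  [11] addr=0x6d blk=27 s=3: MISS | VC [15, 5, 23]
  [12] addr=0x3e blk=15 s=3: VC-HIT | VC [27, 5, 23]
  [13] addr=0x3e blk=15 s=3: L1-HIT | VC [27, 5, 23]
  [14] addr=0x35 blk=13 s=1: L1-HIT | VC [27, 5, 23]
  [15] addr=0x16 blk=5 s=1: VC-HIT | VC [27, 13, 23]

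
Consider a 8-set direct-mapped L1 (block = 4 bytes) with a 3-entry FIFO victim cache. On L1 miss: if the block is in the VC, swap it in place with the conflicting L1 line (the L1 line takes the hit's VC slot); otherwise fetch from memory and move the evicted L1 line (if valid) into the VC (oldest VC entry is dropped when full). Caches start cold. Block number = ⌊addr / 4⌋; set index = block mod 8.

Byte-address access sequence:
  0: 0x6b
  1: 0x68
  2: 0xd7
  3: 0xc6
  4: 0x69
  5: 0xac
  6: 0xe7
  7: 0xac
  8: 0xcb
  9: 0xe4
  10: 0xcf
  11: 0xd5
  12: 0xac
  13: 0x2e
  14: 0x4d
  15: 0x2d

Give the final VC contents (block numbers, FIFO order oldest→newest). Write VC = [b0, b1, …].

VC = [51, 43, 19]

  [0] addr=0x6b blk=26 s=2: MISS | VC []
  [1] addr=0x68 blk=26 s=2: L1-HIT | VC []
  [2] addr=0xd7 blk=53 s=5: MISS | VC []
  [3] addr=0xc6 blk=49 s=1: MISS | VC []
  [4] addr=0x69 blk=26 s=2: L1-HIT | VC []
  [5] addr=0xac blk=43 s=3: MISS | VC []
  [6] addr=0xe7 blk=57 s=1: MISS | VC [49]
  [7] addr=0xac blk=43 s=3: L1-HIT | VC [49]
  [8] addr=0xcb blk=50 s=2: MISS | VC [49, 26]
  [9] addr=0xe4 blk=57 s=1: L1-HIT | VC [49, 26]
  [10] addr=0xcf blk=51 s=3: MISS | VC [49, 26, 43]
  [11] addr=0xd5 blk=53 s=5: L1-HIT | VC [49, 26, 43]
  [12] addr=0xac blk=43 s=3: VC-HIT | VC [49, 26, 51]
  [13] addr=0x2e blk=11 s=3: MISS | VC [26, 51, 43]
  [14] addr=0x4d blk=19 s=3: MISS | VC [51, 43, 11]
  [15] addr=0x2d blk=11 s=3: VC-HIT | VC [51, 43, 19]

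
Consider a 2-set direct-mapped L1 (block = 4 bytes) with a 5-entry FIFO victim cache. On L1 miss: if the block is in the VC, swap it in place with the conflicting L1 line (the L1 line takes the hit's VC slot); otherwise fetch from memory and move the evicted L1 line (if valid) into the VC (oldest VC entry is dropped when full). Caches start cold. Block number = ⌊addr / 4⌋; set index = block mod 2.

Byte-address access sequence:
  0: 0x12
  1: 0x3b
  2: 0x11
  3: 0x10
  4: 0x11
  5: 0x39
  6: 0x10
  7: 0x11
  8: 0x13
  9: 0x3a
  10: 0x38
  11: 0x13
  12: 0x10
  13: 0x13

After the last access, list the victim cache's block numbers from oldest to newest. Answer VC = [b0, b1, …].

  [0] addr=0x12 blk=4 s=0: MISS | VC []
  [1] addr=0x3b blk=14 s=0: MISS | VC [4]
  [2] addr=0x11 blk=4 s=0: VC-HIT | VC [14]
  [3] addr=0x10 blk=4 s=0: L1-HIT | VC [14]
  [4] addr=0x11 blk=4 s=0: L1-HIT | VC [14]
  [5] addr=0x39 blk=14 s=0: VC-HIT | VC [4]
  [6] addr=0x10 blk=4 s=0: VC-HIT | VC [14]
  [7] addr=0x11 blk=4 s=0: L1-HIT | VC [14]
  [8] addr=0x13 blk=4 s=0: L1-HIT | VC [14]
  [9] addr=0x3a blk=14 s=0: VC-HIT | VC [4]
  [10] addr=0x38 blk=14 s=0: L1-HIT | VC [4]
  [11] addr=0x13 blk=4 s=0: VC-HIT | VC [14]
  [12] addr=0x10 blk=4 s=0: L1-HIT | VC [14]
  [13] addr=0x13 blk=4 s=0: L1-HIT | VC [14]

VC = [14]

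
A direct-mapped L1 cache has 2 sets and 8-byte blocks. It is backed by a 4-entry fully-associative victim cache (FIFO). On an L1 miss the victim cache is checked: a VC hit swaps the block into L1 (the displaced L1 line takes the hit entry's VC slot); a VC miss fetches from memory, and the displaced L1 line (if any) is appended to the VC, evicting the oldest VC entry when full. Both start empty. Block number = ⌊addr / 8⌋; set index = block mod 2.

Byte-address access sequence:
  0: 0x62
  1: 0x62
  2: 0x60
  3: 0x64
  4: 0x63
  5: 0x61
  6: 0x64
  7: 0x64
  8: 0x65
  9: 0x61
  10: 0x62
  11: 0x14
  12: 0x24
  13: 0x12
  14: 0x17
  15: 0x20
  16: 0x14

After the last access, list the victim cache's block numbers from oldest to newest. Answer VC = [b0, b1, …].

VC = [12, 4]

  [0] addr=0x62 blk=12 s=0: MISS | VC []
  [1] addr=0x62 blk=12 s=0: L1-HIT | VC []
  [2] addr=0x60 blk=12 s=0: L1-HIT | VC []
  [3] addr=0x64 blk=12 s=0: L1-HIT | VC []
  [4] addr=0x63 blk=12 s=0: L1-HIT | VC []
  [5] addr=0x61 blk=12 s=0: L1-HIT | VC []
  [6] addr=0x64 blk=12 s=0: L1-HIT | VC []
  [7] addr=0x64 blk=12 s=0: L1-HIT | VC []
  [8] addr=0x65 blk=12 s=0: L1-HIT | VC []
  [9] addr=0x61 blk=12 s=0: L1-HIT | VC []
  [10] addr=0x62 blk=12 s=0: L1-HIT | VC []
  [11] addr=0x14 blk=2 s=0: MISS | VC [12]
  [12] addr=0x24 blk=4 s=0: MISS | VC [12, 2]
  [13] addr=0x12 blk=2 s=0: VC-HIT | VC [12, 4]
  [14] addr=0x17 blk=2 s=0: L1-HIT | VC [12, 4]
  [15] addr=0x20 blk=4 s=0: VC-HIT | VC [12, 2]
  [16] addr=0x14 blk=2 s=0: VC-HIT | VC [12, 4]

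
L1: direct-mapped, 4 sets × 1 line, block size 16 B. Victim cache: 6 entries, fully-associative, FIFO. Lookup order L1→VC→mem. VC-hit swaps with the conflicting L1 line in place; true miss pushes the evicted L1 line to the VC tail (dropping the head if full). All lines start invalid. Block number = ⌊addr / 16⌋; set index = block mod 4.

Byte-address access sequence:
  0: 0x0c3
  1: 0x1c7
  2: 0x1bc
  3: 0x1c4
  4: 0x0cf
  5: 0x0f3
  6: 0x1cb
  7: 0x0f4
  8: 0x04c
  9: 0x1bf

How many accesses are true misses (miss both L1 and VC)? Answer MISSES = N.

  [0] addr=0xc3 blk=12 s=0: MISS | VC []
  [1] addr=0x1c7 blk=28 s=0: MISS | VC [12]
  [2] addr=0x1bc blk=27 s=3: MISS | VC [12]
  [3] addr=0x1c4 blk=28 s=0: L1-HIT | VC [12]
  [4] addr=0xcf blk=12 s=0: VC-HIT | VC [28]
  [5] addr=0xf3 blk=15 s=3: MISS | VC [28, 27]
  [6] addr=0x1cb blk=28 s=0: VC-HIT | VC [12, 27]
  [7] addr=0xf4 blk=15 s=3: L1-HIT | VC [12, 27]
  [8] addr=0x4c blk=4 s=0: MISS | VC [12, 27, 28]
  [9] addr=0x1bf blk=27 s=3: VC-HIT | VC [12, 15, 28]

MISSES = 5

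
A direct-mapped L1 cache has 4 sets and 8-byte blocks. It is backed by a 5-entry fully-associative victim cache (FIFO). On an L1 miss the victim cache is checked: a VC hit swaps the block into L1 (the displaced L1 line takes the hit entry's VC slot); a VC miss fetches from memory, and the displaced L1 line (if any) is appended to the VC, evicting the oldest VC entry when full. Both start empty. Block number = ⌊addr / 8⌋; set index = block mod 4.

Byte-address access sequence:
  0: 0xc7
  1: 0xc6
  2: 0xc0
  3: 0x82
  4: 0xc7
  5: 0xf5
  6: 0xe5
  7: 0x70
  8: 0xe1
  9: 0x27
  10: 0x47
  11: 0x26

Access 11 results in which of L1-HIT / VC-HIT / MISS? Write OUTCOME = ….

0: 0xc7 (blk 24, set 0) → MISS  vc=[]
1: 0xc6 (blk 24, set 0) → L1-HIT  vc=[]
2: 0xc0 (blk 24, set 0) → L1-HIT  vc=[]
3: 0x82 (blk 16, set 0) → MISS  vc=[24]
4: 0xc7 (blk 24, set 0) → VC-HIT  vc=[16]
5: 0xf5 (blk 30, set 2) → MISS  vc=[16]
6: 0xe5 (blk 28, set 0) → MISS  vc=[16, 24]
7: 0x70 (blk 14, set 2) → MISS  vc=[16, 24, 30]
8: 0xe1 (blk 28, set 0) → L1-HIT  vc=[16, 24, 30]
9: 0x27 (blk 4, set 0) → MISS  vc=[16, 24, 30, 28]
10: 0x47 (blk 8, set 0) → MISS  vc=[16, 24, 30, 28, 4]
11: 0x26 (blk 4, set 0) → VC-HIT  vc=[16, 24, 30, 28, 8]

OUTCOME = VC-HIT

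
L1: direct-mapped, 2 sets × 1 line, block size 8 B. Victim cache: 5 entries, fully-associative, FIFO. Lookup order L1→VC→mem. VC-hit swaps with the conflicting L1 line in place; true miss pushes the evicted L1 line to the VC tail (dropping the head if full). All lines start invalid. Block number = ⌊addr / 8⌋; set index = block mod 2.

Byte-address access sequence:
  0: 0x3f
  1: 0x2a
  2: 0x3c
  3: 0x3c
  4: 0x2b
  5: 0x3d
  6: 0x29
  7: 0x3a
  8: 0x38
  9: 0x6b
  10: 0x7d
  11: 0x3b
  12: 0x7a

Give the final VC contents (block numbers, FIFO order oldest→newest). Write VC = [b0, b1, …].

VC = [5, 7, 13]

  [0] addr=0x3f blk=7 s=1: MISS | VC []
  [1] addr=0x2a blk=5 s=1: MISS | VC [7]
  [2] addr=0x3c blk=7 s=1: VC-HIT | VC [5]
  [3] addr=0x3c blk=7 s=1: L1-HIT | VC [5]
  [4] addr=0x2b blk=5 s=1: VC-HIT | VC [7]
  [5] addr=0x3d blk=7 s=1: VC-HIT | VC [5]
  [6] addr=0x29 blk=5 s=1: VC-HIT | VC [7]
  [7] addr=0x3a blk=7 s=1: VC-HIT | VC [5]
  [8] addr=0x38 blk=7 s=1: L1-HIT | VC [5]
  [9] addr=0x6b blk=13 s=1: MISS | VC [5, 7]
  [10] addr=0x7d blk=15 s=1: MISS | VC [5, 7, 13]
  [11] addr=0x3b blk=7 s=1: VC-HIT | VC [5, 15, 13]
  [12] addr=0x7a blk=15 s=1: VC-HIT | VC [5, 7, 13]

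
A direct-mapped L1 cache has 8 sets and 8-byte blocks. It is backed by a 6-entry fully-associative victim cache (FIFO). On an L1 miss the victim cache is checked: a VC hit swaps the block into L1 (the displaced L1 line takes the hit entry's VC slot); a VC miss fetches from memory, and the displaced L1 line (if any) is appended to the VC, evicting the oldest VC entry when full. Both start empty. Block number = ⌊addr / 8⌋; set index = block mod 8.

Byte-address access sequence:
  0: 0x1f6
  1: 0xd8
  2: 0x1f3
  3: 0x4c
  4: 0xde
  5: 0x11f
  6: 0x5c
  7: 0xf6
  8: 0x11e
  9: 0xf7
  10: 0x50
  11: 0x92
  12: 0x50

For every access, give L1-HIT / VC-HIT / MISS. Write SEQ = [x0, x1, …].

0: 0x1f6 (blk 62, set 6) → MISS  vc=[]
1: 0xd8 (blk 27, set 3) → MISS  vc=[]
2: 0x1f3 (blk 62, set 6) → L1-HIT  vc=[]
3: 0x4c (blk 9, set 1) → MISS  vc=[]
4: 0xde (blk 27, set 3) → L1-HIT  vc=[]
5: 0x11f (blk 35, set 3) → MISS  vc=[27]
6: 0x5c (blk 11, set 3) → MISS  vc=[27, 35]
7: 0xf6 (blk 30, set 6) → MISS  vc=[27, 35, 62]
8: 0x11e (blk 35, set 3) → VC-HIT  vc=[27, 11, 62]
9: 0xf7 (blk 30, set 6) → L1-HIT  vc=[27, 11, 62]
10: 0x50 (blk 10, set 2) → MISS  vc=[27, 11, 62]
11: 0x92 (blk 18, set 2) → MISS  vc=[27, 11, 62, 10]
12: 0x50 (blk 10, set 2) → VC-HIT  vc=[27, 11, 62, 18]

SEQ = [MISS, MISS, L1-HIT, MISS, L1-HIT, MISS, MISS, MISS, VC-HIT, L1-HIT, MISS, MISS, VC-HIT]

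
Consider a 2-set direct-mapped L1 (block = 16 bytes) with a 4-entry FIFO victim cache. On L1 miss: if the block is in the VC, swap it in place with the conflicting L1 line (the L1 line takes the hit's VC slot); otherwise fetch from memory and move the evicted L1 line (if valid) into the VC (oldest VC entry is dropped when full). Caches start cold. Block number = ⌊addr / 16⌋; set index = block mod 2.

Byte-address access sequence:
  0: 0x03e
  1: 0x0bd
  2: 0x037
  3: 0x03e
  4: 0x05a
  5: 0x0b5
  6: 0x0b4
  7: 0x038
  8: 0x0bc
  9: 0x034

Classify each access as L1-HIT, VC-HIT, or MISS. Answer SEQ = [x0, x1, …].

#0 0x3e→b3/s1 MISS; vc=[]
#1 0xbd→b11/s1 MISS; vc=[3]
#2 0x37→b3/s1 VC-HIT; vc=[11]
#3 0x3e→b3/s1 L1-HIT; vc=[11]
#4 0x5a→b5/s1 MISS; vc=[11,3]
#5 0xb5→b11/s1 VC-HIT; vc=[5,3]
#6 0xb4→b11/s1 L1-HIT; vc=[5,3]
#7 0x38→b3/s1 VC-HIT; vc=[5,11]
#8 0xbc→b11/s1 VC-HIT; vc=[5,3]
#9 0x34→b3/s1 VC-HIT; vc=[5,11]

SEQ = [MISS, MISS, VC-HIT, L1-HIT, MISS, VC-HIT, L1-HIT, VC-HIT, VC-HIT, VC-HIT]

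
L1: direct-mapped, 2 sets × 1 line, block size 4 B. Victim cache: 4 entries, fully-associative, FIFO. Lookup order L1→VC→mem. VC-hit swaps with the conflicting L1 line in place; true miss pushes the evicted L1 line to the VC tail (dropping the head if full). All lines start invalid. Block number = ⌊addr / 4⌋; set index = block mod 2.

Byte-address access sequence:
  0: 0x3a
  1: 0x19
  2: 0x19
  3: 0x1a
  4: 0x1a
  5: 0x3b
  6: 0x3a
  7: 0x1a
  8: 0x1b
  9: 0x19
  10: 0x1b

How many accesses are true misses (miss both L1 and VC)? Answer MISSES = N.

MISSES = 2

  [0] addr=0x3a blk=14 s=0: MISS | VC []
  [1] addr=0x19 blk=6 s=0: MISS | VC [14]
  [2] addr=0x19 blk=6 s=0: L1-HIT | VC [14]
  [3] addr=0x1a blk=6 s=0: L1-HIT | VC [14]
  [4] addr=0x1a blk=6 s=0: L1-HIT | VC [14]
  [5] addr=0x3b blk=14 s=0: VC-HIT | VC [6]
  [6] addr=0x3a blk=14 s=0: L1-HIT | VC [6]
  [7] addr=0x1a blk=6 s=0: VC-HIT | VC [14]
  [8] addr=0x1b blk=6 s=0: L1-HIT | VC [14]
  [9] addr=0x19 blk=6 s=0: L1-HIT | VC [14]
  [10] addr=0x1b blk=6 s=0: L1-HIT | VC [14]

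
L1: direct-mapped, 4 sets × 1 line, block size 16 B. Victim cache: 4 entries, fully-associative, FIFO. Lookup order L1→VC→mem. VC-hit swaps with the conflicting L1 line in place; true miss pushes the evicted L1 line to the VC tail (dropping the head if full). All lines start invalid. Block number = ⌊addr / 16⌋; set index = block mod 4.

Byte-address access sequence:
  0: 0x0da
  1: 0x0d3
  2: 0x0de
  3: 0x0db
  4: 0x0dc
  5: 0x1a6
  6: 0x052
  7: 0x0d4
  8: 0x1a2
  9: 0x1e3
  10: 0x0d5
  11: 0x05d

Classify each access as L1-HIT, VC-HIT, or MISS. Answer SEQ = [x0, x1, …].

  [0] addr=0xda blk=13 s=1: MISS | VC []
  [1] addr=0xd3 blk=13 s=1: L1-HIT | VC []
  [2] addr=0xde blk=13 s=1: L1-HIT | VC []
  [3] addr=0xdb blk=13 s=1: L1-HIT | VC []
  [4] addr=0xdc blk=13 s=1: L1-HIT | VC []
  [5] addr=0x1a6 blk=26 s=2: MISS | VC []
  [6] addr=0x52 blk=5 s=1: MISS | VC [13]
  [7] addr=0xd4 blk=13 s=1: VC-HIT | VC [5]
  [8] addr=0x1a2 blk=26 s=2: L1-HIT | VC [5]
  [9] addr=0x1e3 blk=30 s=2: MISS | VC [5, 26]
  [10] addr=0xd5 blk=13 s=1: L1-HIT | VC [5, 26]
  [11] addr=0x5d blk=5 s=1: VC-HIT | VC [13, 26]

SEQ = [MISS, L1-HIT, L1-HIT, L1-HIT, L1-HIT, MISS, MISS, VC-HIT, L1-HIT, MISS, L1-HIT, VC-HIT]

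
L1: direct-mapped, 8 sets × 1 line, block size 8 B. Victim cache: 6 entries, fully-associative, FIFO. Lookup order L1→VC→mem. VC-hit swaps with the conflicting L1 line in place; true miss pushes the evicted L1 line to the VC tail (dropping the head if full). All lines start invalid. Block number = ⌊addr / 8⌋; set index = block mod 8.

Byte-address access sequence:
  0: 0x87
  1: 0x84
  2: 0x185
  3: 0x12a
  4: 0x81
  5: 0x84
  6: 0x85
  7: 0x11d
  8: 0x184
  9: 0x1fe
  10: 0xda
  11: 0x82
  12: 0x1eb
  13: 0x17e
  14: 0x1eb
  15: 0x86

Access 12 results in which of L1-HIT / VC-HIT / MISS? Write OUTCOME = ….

#0 0x87→b16/s0 MISS; vc=[]
#1 0x84→b16/s0 L1-HIT; vc=[]
#2 0x185→b48/s0 MISS; vc=[16]
#3 0x12a→b37/s5 MISS; vc=[16]
#4 0x81→b16/s0 VC-HIT; vc=[48]
#5 0x84→b16/s0 L1-HIT; vc=[48]
#6 0x85→b16/s0 L1-HIT; vc=[48]
#7 0x11d→b35/s3 MISS; vc=[48]
#8 0x184→b48/s0 VC-HIT; vc=[16]
#9 0x1fe→b63/s7 MISS; vc=[16]
#10 0xda→b27/s3 MISS; vc=[16,35]
#11 0x82→b16/s0 VC-HIT; vc=[48,35]
#12 0x1eb→b61/s5 MISS; vc=[48,35,37]
#13 0x17e→b47/s7 MISS; vc=[48,35,37,63]
#14 0x1eb→b61/s5 L1-HIT; vc=[48,35,37,63]
#15 0x86→b16/s0 L1-HIT; vc=[48,35,37,63]

OUTCOME = MISS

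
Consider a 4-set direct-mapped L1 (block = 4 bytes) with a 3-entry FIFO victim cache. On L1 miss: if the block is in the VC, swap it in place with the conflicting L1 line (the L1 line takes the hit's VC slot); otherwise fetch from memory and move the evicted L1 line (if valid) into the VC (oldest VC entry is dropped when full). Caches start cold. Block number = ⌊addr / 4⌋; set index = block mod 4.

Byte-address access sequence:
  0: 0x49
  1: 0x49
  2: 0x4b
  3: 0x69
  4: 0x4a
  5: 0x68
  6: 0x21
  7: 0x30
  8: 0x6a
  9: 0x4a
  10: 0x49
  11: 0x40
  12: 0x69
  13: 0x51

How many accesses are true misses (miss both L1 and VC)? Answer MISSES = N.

MISSES = 6

  [0] addr=0x49 blk=18 s=2: MISS | VC []
  [1] addr=0x49 blk=18 s=2: L1-HIT | VC []
  [2] addr=0x4b blk=18 s=2: L1-HIT | VC []
  [3] addr=0x69 blk=26 s=2: MISS | VC [18]
  [4] addr=0x4a blk=18 s=2: VC-HIT | VC [26]
  [5] addr=0x68 blk=26 s=2: VC-HIT | VC [18]
  [6] addr=0x21 blk=8 s=0: MISS | VC [18]
  [7] addr=0x30 blk=12 s=0: MISS | VC [18, 8]
  [8] addr=0x6a blk=26 s=2: L1-HIT | VC [18, 8]
  [9] addr=0x4a blk=18 s=2: VC-HIT | VC [26, 8]
  [10] addr=0x49 blk=18 s=2: L1-HIT | VC [26, 8]
  [11] addr=0x40 blk=16 s=0: MISS | VC [26, 8, 12]
  [12] addr=0x69 blk=26 s=2: VC-HIT | VC [18, 8, 12]
  [13] addr=0x51 blk=20 s=0: MISS | VC [8, 12, 16]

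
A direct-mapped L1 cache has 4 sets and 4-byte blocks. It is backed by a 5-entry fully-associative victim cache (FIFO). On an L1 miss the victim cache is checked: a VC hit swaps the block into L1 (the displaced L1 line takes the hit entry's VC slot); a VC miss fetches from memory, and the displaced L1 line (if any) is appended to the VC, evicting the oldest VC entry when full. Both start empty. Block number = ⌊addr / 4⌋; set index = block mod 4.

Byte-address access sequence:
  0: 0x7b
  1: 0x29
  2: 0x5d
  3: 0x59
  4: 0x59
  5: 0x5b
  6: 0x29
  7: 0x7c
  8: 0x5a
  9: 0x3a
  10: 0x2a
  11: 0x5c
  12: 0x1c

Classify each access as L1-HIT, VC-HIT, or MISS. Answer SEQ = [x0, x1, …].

#0 0x7b→b30/s2 MISS; vc=[]
#1 0x29→b10/s2 MISS; vc=[30]
#2 0x5d→b23/s3 MISS; vc=[30]
#3 0x59→b22/s2 MISS; vc=[30,10]
#4 0x59→b22/s2 L1-HIT; vc=[30,10]
#5 0x5b→b22/s2 L1-HIT; vc=[30,10]
#6 0x29→b10/s2 VC-HIT; vc=[30,22]
#7 0x7c→b31/s3 MISS; vc=[30,22,23]
#8 0x5a→b22/s2 VC-HIT; vc=[30,10,23]
#9 0x3a→b14/s2 MISS; vc=[30,10,23,22]
#10 0x2a→b10/s2 VC-HIT; vc=[30,14,23,22]
#11 0x5c→b23/s3 VC-HIT; vc=[30,14,31,22]
#12 0x1c→b7/s3 MISS; vc=[30,14,31,22,23]

SEQ = [MISS, MISS, MISS, MISS, L1-HIT, L1-HIT, VC-HIT, MISS, VC-HIT, MISS, VC-HIT, VC-HIT, MISS]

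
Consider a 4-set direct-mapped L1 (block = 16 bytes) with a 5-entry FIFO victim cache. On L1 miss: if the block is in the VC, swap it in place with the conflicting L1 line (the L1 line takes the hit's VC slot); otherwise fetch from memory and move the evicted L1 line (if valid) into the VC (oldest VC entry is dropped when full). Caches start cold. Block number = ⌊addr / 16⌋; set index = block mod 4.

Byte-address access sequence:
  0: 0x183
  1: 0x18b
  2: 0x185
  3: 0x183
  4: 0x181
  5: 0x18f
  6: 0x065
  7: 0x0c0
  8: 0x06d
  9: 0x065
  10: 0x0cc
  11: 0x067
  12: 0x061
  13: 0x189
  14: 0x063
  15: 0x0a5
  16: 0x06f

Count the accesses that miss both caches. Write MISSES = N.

MISSES = 4

#0 0x183→b24/s0 MISS; vc=[]
#1 0x18b→b24/s0 L1-HIT; vc=[]
#2 0x185→b24/s0 L1-HIT; vc=[]
#3 0x183→b24/s0 L1-HIT; vc=[]
#4 0x181→b24/s0 L1-HIT; vc=[]
#5 0x18f→b24/s0 L1-HIT; vc=[]
#6 0x65→b6/s2 MISS; vc=[]
#7 0xc0→b12/s0 MISS; vc=[24]
#8 0x6d→b6/s2 L1-HIT; vc=[24]
#9 0x65→b6/s2 L1-HIT; vc=[24]
#10 0xcc→b12/s0 L1-HIT; vc=[24]
#11 0x67→b6/s2 L1-HIT; vc=[24]
#12 0x61→b6/s2 L1-HIT; vc=[24]
#13 0x189→b24/s0 VC-HIT; vc=[12]
#14 0x63→b6/s2 L1-HIT; vc=[12]
#15 0xa5→b10/s2 MISS; vc=[12,6]
#16 0x6f→b6/s2 VC-HIT; vc=[12,10]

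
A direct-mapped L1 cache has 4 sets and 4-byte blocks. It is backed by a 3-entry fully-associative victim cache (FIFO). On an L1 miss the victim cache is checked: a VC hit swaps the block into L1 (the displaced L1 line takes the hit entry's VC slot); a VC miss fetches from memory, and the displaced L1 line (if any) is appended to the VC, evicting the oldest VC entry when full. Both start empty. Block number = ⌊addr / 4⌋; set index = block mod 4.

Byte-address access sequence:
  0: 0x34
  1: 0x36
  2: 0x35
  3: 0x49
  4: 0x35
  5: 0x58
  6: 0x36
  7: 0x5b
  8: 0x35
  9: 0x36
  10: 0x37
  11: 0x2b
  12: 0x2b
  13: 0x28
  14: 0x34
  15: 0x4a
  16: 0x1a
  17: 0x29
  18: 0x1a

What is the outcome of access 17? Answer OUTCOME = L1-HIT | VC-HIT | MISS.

  [0] addr=0x34 blk=13 s=1: MISS | VC []
  [1] addr=0x36 blk=13 s=1: L1-HIT | VC []
  [2] addr=0x35 blk=13 s=1: L1-HIT | VC []
  [3] addr=0x49 blk=18 s=2: MISS | VC []
  [4] addr=0x35 blk=13 s=1: L1-HIT | VC []
  [5] addr=0x58 blk=22 s=2: MISS | VC [18]
  [6] addr=0x36 blk=13 s=1: L1-HIT | VC [18]
  [7] addr=0x5b blk=22 s=2: L1-HIT | VC [18]
  [8] addr=0x35 blk=13 s=1: L1-HIT | VC [18]
  [9] addr=0x36 blk=13 s=1: L1-HIT | VC [18]
  [10] addr=0x37 blk=13 s=1: L1-HIT | VC [18]
  [11] addr=0x2b blk=10 s=2: MISS | VC [18, 22]
  [12] addr=0x2b blk=10 s=2: L1-HIT | VC [18, 22]
  [13] addr=0x28 blk=10 s=2: L1-HIT | VC [18, 22]
  [14] addr=0x34 blk=13 s=1: L1-HIT | VC [18, 22]
  [15] addr=0x4a blk=18 s=2: VC-HIT | VC [10, 22]
  [16] addr=0x1a blk=6 s=2: MISS | VC [10, 22, 18]
  [17] addr=0x29 blk=10 s=2: VC-HIT | VC [6, 22, 18]
  [18] addr=0x1a blk=6 s=2: VC-HIT | VC [10, 22, 18]

OUTCOME = VC-HIT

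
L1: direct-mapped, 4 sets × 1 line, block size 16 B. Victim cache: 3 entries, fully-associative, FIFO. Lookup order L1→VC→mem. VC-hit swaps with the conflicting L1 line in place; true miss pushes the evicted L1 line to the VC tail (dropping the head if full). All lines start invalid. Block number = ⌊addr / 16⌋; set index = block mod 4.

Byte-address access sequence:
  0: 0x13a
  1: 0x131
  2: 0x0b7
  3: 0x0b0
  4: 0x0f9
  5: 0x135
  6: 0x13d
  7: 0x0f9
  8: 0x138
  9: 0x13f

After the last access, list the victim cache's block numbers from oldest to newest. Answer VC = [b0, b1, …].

#0 0x13a→b19/s3 MISS; vc=[]
#1 0x131→b19/s3 L1-HIT; vc=[]
#2 0xb7→b11/s3 MISS; vc=[19]
#3 0xb0→b11/s3 L1-HIT; vc=[19]
#4 0xf9→b15/s3 MISS; vc=[19,11]
#5 0x135→b19/s3 VC-HIT; vc=[15,11]
#6 0x13d→b19/s3 L1-HIT; vc=[15,11]
#7 0xf9→b15/s3 VC-HIT; vc=[19,11]
#8 0x138→b19/s3 VC-HIT; vc=[15,11]
#9 0x13f→b19/s3 L1-HIT; vc=[15,11]

VC = [15, 11]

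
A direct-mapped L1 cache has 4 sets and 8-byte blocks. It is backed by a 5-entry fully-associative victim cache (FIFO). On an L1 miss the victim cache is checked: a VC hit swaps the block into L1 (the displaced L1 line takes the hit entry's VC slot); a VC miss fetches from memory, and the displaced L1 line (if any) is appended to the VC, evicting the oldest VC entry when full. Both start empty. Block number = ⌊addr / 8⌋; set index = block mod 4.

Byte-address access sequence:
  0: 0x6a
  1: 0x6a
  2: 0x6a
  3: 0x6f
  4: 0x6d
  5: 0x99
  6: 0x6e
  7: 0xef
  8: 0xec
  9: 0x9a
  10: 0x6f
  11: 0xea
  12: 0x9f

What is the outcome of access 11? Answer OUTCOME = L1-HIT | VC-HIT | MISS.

0: 0x6a (blk 13, set 1) → MISS  vc=[]
1: 0x6a (blk 13, set 1) → L1-HIT  vc=[]
2: 0x6a (blk 13, set 1) → L1-HIT  vc=[]
3: 0x6f (blk 13, set 1) → L1-HIT  vc=[]
4: 0x6d (blk 13, set 1) → L1-HIT  vc=[]
5: 0x99 (blk 19, set 3) → MISS  vc=[]
6: 0x6e (blk 13, set 1) → L1-HIT  vc=[]
7: 0xef (blk 29, set 1) → MISS  vc=[13]
8: 0xec (blk 29, set 1) → L1-HIT  vc=[13]
9: 0x9a (blk 19, set 3) → L1-HIT  vc=[13]
10: 0x6f (blk 13, set 1) → VC-HIT  vc=[29]
11: 0xea (blk 29, set 1) → VC-HIT  vc=[13]
12: 0x9f (blk 19, set 3) → L1-HIT  vc=[13]

OUTCOME = VC-HIT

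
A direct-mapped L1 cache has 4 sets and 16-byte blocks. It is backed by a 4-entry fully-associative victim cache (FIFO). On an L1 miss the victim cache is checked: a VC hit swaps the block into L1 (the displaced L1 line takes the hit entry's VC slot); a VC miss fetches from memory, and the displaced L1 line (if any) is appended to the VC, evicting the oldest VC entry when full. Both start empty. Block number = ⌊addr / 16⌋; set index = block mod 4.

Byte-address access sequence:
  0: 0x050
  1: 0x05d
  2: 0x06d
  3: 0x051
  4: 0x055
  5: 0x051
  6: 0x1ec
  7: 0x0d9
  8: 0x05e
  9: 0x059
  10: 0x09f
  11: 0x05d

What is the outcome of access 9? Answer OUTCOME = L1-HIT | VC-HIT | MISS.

OUTCOME = L1-HIT

0: 0x50 (blk 5, set 1) → MISS  vc=[]
1: 0x5d (blk 5, set 1) → L1-HIT  vc=[]
2: 0x6d (blk 6, set 2) → MISS  vc=[]
3: 0x51 (blk 5, set 1) → L1-HIT  vc=[]
4: 0x55 (blk 5, set 1) → L1-HIT  vc=[]
5: 0x51 (blk 5, set 1) → L1-HIT  vc=[]
6: 0x1ec (blk 30, set 2) → MISS  vc=[6]
7: 0xd9 (blk 13, set 1) → MISS  vc=[6, 5]
8: 0x5e (blk 5, set 1) → VC-HIT  vc=[6, 13]
9: 0x59 (blk 5, set 1) → L1-HIT  vc=[6, 13]
10: 0x9f (blk 9, set 1) → MISS  vc=[6, 13, 5]
11: 0x5d (blk 5, set 1) → VC-HIT  vc=[6, 13, 9]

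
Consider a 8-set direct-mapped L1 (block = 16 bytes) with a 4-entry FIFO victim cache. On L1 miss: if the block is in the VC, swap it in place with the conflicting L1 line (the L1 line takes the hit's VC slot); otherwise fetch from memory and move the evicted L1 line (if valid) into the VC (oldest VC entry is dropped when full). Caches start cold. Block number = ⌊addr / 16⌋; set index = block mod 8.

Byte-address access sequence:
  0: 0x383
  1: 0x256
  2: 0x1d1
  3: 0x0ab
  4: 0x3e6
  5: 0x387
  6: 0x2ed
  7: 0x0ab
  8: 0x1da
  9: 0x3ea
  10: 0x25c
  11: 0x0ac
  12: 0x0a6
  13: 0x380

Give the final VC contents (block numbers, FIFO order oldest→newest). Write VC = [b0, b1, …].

VC = [29, 46]

  [0] addr=0x383 blk=56 s=0: MISS | VC []
  [1] addr=0x256 blk=37 s=5: MISS | VC []
  [2] addr=0x1d1 blk=29 s=5: MISS | VC [37]
  [3] addr=0xab blk=10 s=2: MISS | VC [37]
  [4] addr=0x3e6 blk=62 s=6: MISS | VC [37]
  [5] addr=0x387 blk=56 s=0: L1-HIT | VC [37]
  [6] addr=0x2ed blk=46 s=6: MISS | VC [37, 62]
  [7] addr=0xab blk=10 s=2: L1-HIT | VC [37, 62]
  [8] addr=0x1da blk=29 s=5: L1-HIT | VC [37, 62]
  [9] addr=0x3ea blk=62 s=6: VC-HIT | VC [37, 46]
  [10] addr=0x25c blk=37 s=5: VC-HIT | VC [29, 46]
  [11] addr=0xac blk=10 s=2: L1-HIT | VC [29, 46]
  [12] addr=0xa6 blk=10 s=2: L1-HIT | VC [29, 46]
  [13] addr=0x380 blk=56 s=0: L1-HIT | VC [29, 46]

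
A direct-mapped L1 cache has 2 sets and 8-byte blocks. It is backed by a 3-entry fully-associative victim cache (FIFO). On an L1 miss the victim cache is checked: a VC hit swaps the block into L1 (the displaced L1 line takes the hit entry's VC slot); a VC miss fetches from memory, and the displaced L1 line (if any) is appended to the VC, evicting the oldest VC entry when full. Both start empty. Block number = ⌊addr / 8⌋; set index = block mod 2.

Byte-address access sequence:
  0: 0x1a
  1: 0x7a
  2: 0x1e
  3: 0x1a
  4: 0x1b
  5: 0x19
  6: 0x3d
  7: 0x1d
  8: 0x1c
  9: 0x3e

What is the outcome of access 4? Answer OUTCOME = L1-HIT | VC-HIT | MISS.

#0 0x1a→b3/s1 MISS; vc=[]
#1 0x7a→b15/s1 MISS; vc=[3]
#2 0x1e→b3/s1 VC-HIT; vc=[15]
#3 0x1a→b3/s1 L1-HIT; vc=[15]
#4 0x1b→b3/s1 L1-HIT; vc=[15]
#5 0x19→b3/s1 L1-HIT; vc=[15]
#6 0x3d→b7/s1 MISS; vc=[15,3]
#7 0x1d→b3/s1 VC-HIT; vc=[15,7]
#8 0x1c→b3/s1 L1-HIT; vc=[15,7]
#9 0x3e→b7/s1 VC-HIT; vc=[15,3]

OUTCOME = L1-HIT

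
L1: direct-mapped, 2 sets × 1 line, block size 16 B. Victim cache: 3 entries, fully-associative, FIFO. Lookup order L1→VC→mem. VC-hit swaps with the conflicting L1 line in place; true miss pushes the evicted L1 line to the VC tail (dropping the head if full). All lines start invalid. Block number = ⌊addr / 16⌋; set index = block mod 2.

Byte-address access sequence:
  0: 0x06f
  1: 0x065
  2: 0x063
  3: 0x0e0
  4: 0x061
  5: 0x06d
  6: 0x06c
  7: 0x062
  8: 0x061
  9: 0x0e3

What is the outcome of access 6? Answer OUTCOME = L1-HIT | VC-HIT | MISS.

OUTCOME = L1-HIT

#0 0x6f→b6/s0 MISS; vc=[]
#1 0x65→b6/s0 L1-HIT; vc=[]
#2 0x63→b6/s0 L1-HIT; vc=[]
#3 0xe0→b14/s0 MISS; vc=[6]
#4 0x61→b6/s0 VC-HIT; vc=[14]
#5 0x6d→b6/s0 L1-HIT; vc=[14]
#6 0x6c→b6/s0 L1-HIT; vc=[14]
#7 0x62→b6/s0 L1-HIT; vc=[14]
#8 0x61→b6/s0 L1-HIT; vc=[14]
#9 0xe3→b14/s0 VC-HIT; vc=[6]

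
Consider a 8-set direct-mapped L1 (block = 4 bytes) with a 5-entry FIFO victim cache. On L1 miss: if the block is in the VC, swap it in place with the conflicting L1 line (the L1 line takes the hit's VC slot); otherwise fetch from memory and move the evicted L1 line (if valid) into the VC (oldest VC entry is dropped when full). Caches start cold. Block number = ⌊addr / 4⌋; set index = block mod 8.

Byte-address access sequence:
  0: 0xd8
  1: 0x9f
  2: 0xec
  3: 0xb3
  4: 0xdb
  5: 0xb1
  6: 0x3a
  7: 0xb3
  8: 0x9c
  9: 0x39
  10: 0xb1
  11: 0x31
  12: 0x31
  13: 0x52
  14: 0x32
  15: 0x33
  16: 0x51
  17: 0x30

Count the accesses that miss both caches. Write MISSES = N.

0: 0xd8 (blk 54, set 6) → MISS  vc=[]
1: 0x9f (blk 39, set 7) → MISS  vc=[]
2: 0xec (blk 59, set 3) → MISS  vc=[]
3: 0xb3 (blk 44, set 4) → MISS  vc=[]
4: 0xdb (blk 54, set 6) → L1-HIT  vc=[]
5: 0xb1 (blk 44, set 4) → L1-HIT  vc=[]
6: 0x3a (blk 14, set 6) → MISS  vc=[54]
7: 0xb3 (blk 44, set 4) → L1-HIT  vc=[54]
8: 0x9c (blk 39, set 7) → L1-HIT  vc=[54]
9: 0x39 (blk 14, set 6) → L1-HIT  vc=[54]
10: 0xb1 (blk 44, set 4) → L1-HIT  vc=[54]
11: 0x31 (blk 12, set 4) → MISS  vc=[54, 44]
12: 0x31 (blk 12, set 4) → L1-HIT  vc=[54, 44]
13: 0x52 (blk 20, set 4) → MISS  vc=[54, 44, 12]
14: 0x32 (blk 12, set 4) → VC-HIT  vc=[54, 44, 20]
15: 0x33 (blk 12, set 4) → L1-HIT  vc=[54, 44, 20]
16: 0x51 (blk 20, set 4) → VC-HIT  vc=[54, 44, 12]
17: 0x30 (blk 12, set 4) → VC-HIT  vc=[54, 44, 20]

MISSES = 7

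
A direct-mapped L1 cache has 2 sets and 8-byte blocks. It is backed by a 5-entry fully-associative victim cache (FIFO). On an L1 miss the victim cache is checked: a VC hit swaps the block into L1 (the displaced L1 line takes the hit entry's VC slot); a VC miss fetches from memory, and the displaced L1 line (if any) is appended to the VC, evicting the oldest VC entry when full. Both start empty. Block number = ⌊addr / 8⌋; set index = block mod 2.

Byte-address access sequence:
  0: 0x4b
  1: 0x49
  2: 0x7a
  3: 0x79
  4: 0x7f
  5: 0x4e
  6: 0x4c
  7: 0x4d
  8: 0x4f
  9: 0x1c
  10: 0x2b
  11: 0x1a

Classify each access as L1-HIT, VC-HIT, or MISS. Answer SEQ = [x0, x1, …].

  [0] addr=0x4b blk=9 s=1: MISS | VC []
  [1] addr=0x49 blk=9 s=1: L1-HIT | VC []
  [2] addr=0x7a blk=15 s=1: MISS | VC [9]
  [3] addr=0x79 blk=15 s=1: L1-HIT | VC [9]
  [4] addr=0x7f blk=15 s=1: L1-HIT | VC [9]
  [5] addr=0x4e blk=9 s=1: VC-HIT | VC [15]
  [6] addr=0x4c blk=9 s=1: L1-HIT | VC [15]
  [7] addr=0x4d blk=9 s=1: L1-HIT | VC [15]
  [8] addr=0x4f blk=9 s=1: L1-HIT | VC [15]
  [9] addr=0x1c blk=3 s=1: MISS | VC [15, 9]
  [10] addr=0x2b blk=5 s=1: MISS | VC [15, 9, 3]
  [11] addr=0x1a blk=3 s=1: VC-HIT | VC [15, 9, 5]

SEQ = [MISS, L1-HIT, MISS, L1-HIT, L1-HIT, VC-HIT, L1-HIT, L1-HIT, L1-HIT, MISS, MISS, VC-HIT]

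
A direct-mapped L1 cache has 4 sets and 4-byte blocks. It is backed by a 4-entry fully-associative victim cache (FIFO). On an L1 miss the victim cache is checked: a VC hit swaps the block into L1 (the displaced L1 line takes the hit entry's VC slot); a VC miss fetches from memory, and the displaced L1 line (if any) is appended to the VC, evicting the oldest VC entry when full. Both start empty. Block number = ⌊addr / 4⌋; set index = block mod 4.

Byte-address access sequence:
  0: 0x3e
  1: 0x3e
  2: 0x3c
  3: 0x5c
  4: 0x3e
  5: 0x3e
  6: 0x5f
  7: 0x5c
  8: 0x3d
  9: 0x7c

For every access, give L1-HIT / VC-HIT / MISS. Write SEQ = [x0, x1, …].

0: 0x3e (blk 15, set 3) → MISS  vc=[]
1: 0x3e (blk 15, set 3) → L1-HIT  vc=[]
2: 0x3c (blk 15, set 3) → L1-HIT  vc=[]
3: 0x5c (blk 23, set 3) → MISS  vc=[15]
4: 0x3e (blk 15, set 3) → VC-HIT  vc=[23]
5: 0x3e (blk 15, set 3) → L1-HIT  vc=[23]
6: 0x5f (blk 23, set 3) → VC-HIT  vc=[15]
7: 0x5c (blk 23, set 3) → L1-HIT  vc=[15]
8: 0x3d (blk 15, set 3) → VC-HIT  vc=[23]
9: 0x7c (blk 31, set 3) → MISS  vc=[23, 15]

SEQ = [MISS, L1-HIT, L1-HIT, MISS, VC-HIT, L1-HIT, VC-HIT, L1-HIT, VC-HIT, MISS]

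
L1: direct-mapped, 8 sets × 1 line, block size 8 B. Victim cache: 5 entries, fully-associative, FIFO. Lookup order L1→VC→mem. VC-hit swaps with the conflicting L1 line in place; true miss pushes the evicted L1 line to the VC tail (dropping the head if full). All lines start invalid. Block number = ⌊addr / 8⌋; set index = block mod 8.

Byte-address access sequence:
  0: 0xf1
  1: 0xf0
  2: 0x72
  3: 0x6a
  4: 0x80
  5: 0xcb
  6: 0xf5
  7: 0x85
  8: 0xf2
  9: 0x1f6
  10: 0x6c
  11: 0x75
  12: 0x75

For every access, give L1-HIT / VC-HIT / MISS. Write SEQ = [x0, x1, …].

SEQ = [MISS, L1-HIT, MISS, MISS, MISS, MISS, VC-HIT, L1-HIT, L1-HIT, MISS, L1-HIT, VC-HIT, L1-HIT]

0: 0xf1 (blk 30, set 6) → MISS  vc=[]
1: 0xf0 (blk 30, set 6) → L1-HIT  vc=[]
2: 0x72 (blk 14, set 6) → MISS  vc=[30]
3: 0x6a (blk 13, set 5) → MISS  vc=[30]
4: 0x80 (blk 16, set 0) → MISS  vc=[30]
5: 0xcb (blk 25, set 1) → MISS  vc=[30]
6: 0xf5 (blk 30, set 6) → VC-HIT  vc=[14]
7: 0x85 (blk 16, set 0) → L1-HIT  vc=[14]
8: 0xf2 (blk 30, set 6) → L1-HIT  vc=[14]
9: 0x1f6 (blk 62, set 6) → MISS  vc=[14, 30]
10: 0x6c (blk 13, set 5) → L1-HIT  vc=[14, 30]
11: 0x75 (blk 14, set 6) → VC-HIT  vc=[62, 30]
12: 0x75 (blk 14, set 6) → L1-HIT  vc=[62, 30]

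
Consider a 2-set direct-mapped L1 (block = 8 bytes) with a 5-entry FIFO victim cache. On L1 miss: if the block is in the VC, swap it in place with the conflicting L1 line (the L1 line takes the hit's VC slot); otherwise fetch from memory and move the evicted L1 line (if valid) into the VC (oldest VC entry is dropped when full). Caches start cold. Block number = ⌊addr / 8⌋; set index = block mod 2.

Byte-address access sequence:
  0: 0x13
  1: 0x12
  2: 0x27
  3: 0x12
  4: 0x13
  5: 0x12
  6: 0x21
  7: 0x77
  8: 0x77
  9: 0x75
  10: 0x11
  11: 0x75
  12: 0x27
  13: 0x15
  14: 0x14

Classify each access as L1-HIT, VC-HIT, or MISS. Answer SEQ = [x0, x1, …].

SEQ = [MISS, L1-HIT, MISS, VC-HIT, L1-HIT, L1-HIT, VC-HIT, MISS, L1-HIT, L1-HIT, VC-HIT, VC-HIT, VC-HIT, VC-HIT, L1-HIT]

  [0] addr=0x13 blk=2 s=0: MISS | VC []
  [1] addr=0x12 blk=2 s=0: L1-HIT | VC []
  [2] addr=0x27 blk=4 s=0: MISS | VC [2]
  [3] addr=0x12 blk=2 s=0: VC-HIT | VC [4]
  [4] addr=0x13 blk=2 s=0: L1-HIT | VC [4]
  [5] addr=0x12 blk=2 s=0: L1-HIT | VC [4]
  [6] addr=0x21 blk=4 s=0: VC-HIT | VC [2]
  [7] addr=0x77 blk=14 s=0: MISS | VC [2, 4]
  [8] addr=0x77 blk=14 s=0: L1-HIT | VC [2, 4]
  [9] addr=0x75 blk=14 s=0: L1-HIT | VC [2, 4]
  [10] addr=0x11 blk=2 s=0: VC-HIT | VC [14, 4]
  [11] addr=0x75 blk=14 s=0: VC-HIT | VC [2, 4]
  [12] addr=0x27 blk=4 s=0: VC-HIT | VC [2, 14]
  [13] addr=0x15 blk=2 s=0: VC-HIT | VC [4, 14]
  [14] addr=0x14 blk=2 s=0: L1-HIT | VC [4, 14]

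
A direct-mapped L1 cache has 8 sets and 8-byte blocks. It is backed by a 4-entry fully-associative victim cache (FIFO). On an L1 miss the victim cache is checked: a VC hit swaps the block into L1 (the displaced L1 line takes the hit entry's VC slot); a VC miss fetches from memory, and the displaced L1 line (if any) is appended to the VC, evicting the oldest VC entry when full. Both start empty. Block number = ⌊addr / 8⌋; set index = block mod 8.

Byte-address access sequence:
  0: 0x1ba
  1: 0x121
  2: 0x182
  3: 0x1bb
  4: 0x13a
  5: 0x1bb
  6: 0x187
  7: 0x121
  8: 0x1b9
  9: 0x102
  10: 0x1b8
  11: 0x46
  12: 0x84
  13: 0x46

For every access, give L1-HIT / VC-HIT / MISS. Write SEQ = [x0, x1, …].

SEQ = [MISS, MISS, MISS, L1-HIT, MISS, VC-HIT, L1-HIT, L1-HIT, L1-HIT, MISS, L1-HIT, MISS, MISS, VC-HIT]

0: 0x1ba (blk 55, set 7) → MISS  vc=[]
1: 0x121 (blk 36, set 4) → MISS  vc=[]
2: 0x182 (blk 48, set 0) → MISS  vc=[]
3: 0x1bb (blk 55, set 7) → L1-HIT  vc=[]
4: 0x13a (blk 39, set 7) → MISS  vc=[55]
5: 0x1bb (blk 55, set 7) → VC-HIT  vc=[39]
6: 0x187 (blk 48, set 0) → L1-HIT  vc=[39]
7: 0x121 (blk 36, set 4) → L1-HIT  vc=[39]
8: 0x1b9 (blk 55, set 7) → L1-HIT  vc=[39]
9: 0x102 (blk 32, set 0) → MISS  vc=[39, 48]
10: 0x1b8 (blk 55, set 7) → L1-HIT  vc=[39, 48]
11: 0x46 (blk 8, set 0) → MISS  vc=[39, 48, 32]
12: 0x84 (blk 16, set 0) → MISS  vc=[39, 48, 32, 8]
13: 0x46 (blk 8, set 0) → VC-HIT  vc=[39, 48, 32, 16]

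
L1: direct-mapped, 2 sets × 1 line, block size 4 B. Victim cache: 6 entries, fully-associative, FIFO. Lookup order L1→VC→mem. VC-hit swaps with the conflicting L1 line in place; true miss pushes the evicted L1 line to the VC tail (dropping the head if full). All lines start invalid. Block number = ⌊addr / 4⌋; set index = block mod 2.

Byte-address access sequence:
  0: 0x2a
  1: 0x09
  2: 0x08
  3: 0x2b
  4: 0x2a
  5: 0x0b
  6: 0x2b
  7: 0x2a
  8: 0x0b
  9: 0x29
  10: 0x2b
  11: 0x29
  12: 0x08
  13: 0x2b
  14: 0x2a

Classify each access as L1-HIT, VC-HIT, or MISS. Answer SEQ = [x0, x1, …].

  [0] addr=0x2a blk=10 s=0: MISS | VC []
  [1] addr=0x9 blk=2 s=0: MISS | VC [10]
  [2] addr=0x8 blk=2 s=0: L1-HIT | VC [10]
  [3] addr=0x2b blk=10 s=0: VC-HIT | VC [2]
  [4] addr=0x2a blk=10 s=0: L1-HIT | VC [2]
  [5] addr=0xb blk=2 s=0: VC-HIT | VC [10]
  [6] addr=0x2b blk=10 s=0: VC-HIT | VC [2]
  [7] addr=0x2a blk=10 s=0: L1-HIT | VC [2]
  [8] addr=0xb blk=2 s=0: VC-HIT | VC [10]
  [9] addr=0x29 blk=10 s=0: VC-HIT | VC [2]
  [10] addr=0x2b blk=10 s=0: L1-HIT | VC [2]
  [11] addr=0x29 blk=10 s=0: L1-HIT | VC [2]
  [12] addr=0x8 blk=2 s=0: VC-HIT | VC [10]
  [13] addr=0x2b blk=10 s=0: VC-HIT | VC [2]
  [14] addr=0x2a blk=10 s=0: L1-HIT | VC [2]

SEQ = [MISS, MISS, L1-HIT, VC-HIT, L1-HIT, VC-HIT, VC-HIT, L1-HIT, VC-HIT, VC-HIT, L1-HIT, L1-HIT, VC-HIT, VC-HIT, L1-HIT]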